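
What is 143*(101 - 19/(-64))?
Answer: 927069/64 ≈ 14485.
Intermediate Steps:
143*(101 - 19/(-64)) = 143*(101 - 19*(-1/64)) = 143*(101 + 19/64) = 143*(6483/64) = 927069/64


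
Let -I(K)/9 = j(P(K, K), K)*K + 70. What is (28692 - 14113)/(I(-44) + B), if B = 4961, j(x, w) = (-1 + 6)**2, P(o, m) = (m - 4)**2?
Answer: 14579/14231 ≈ 1.0245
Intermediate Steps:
P(o, m) = (-4 + m)**2
j(x, w) = 25 (j(x, w) = 5**2 = 25)
I(K) = -630 - 225*K (I(K) = -9*(25*K + 70) = -9*(70 + 25*K) = -630 - 225*K)
(28692 - 14113)/(I(-44) + B) = (28692 - 14113)/((-630 - 225*(-44)) + 4961) = 14579/((-630 + 9900) + 4961) = 14579/(9270 + 4961) = 14579/14231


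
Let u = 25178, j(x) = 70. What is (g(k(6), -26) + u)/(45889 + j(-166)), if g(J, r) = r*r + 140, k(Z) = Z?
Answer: 25994/45959 ≈ 0.56559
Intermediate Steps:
g(J, r) = 140 + r² (g(J, r) = r² + 140 = 140 + r²)
(g(k(6), -26) + u)/(45889 + j(-166)) = ((140 + (-26)²) + 25178)/(45889 + 70) = ((140 + 676) + 25178)/45959 = (816 + 25178)*(1/45959) = 25994*(1/45959) = 25994/45959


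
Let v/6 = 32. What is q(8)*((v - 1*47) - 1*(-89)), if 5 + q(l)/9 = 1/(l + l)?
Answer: -83187/8 ≈ -10398.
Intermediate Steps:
v = 192 (v = 6*32 = 192)
q(l) = -45 + 9/(2*l) (q(l) = -45 + 9/(l + l) = -45 + 9/((2*l)) = -45 + 9*(1/(2*l)) = -45 + 9/(2*l))
q(8)*((v - 1*47) - 1*(-89)) = (-45 + (9/2)/8)*((192 - 1*47) - 1*(-89)) = (-45 + (9/2)*(⅛))*((192 - 47) + 89) = (-45 + 9/16)*(145 + 89) = -711/16*234 = -83187/8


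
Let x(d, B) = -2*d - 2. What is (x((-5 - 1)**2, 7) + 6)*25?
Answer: -1700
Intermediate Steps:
x(d, B) = -2 - 2*d
(x((-5 - 1)**2, 7) + 6)*25 = ((-2 - 2*(-5 - 1)**2) + 6)*25 = ((-2 - 2*(-6)**2) + 6)*25 = ((-2 - 2*36) + 6)*25 = ((-2 - 72) + 6)*25 = (-74 + 6)*25 = -68*25 = -1700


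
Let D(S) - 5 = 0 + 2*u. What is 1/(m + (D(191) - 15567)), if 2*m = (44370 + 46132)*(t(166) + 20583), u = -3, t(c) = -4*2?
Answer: 1/931023757 ≈ 1.0741e-9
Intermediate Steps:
t(c) = -8
m = 931039325 (m = ((44370 + 46132)*(-8 + 20583))/2 = (90502*20575)/2 = (1/2)*1862078650 = 931039325)
D(S) = -1 (D(S) = 5 + (0 + 2*(-3)) = 5 + (0 - 6) = 5 - 6 = -1)
1/(m + (D(191) - 15567)) = 1/(931039325 + (-1 - 15567)) = 1/(931039325 - 15568) = 1/931023757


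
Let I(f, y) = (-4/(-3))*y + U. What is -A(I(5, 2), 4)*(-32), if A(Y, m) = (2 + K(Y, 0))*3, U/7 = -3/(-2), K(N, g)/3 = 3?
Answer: 1056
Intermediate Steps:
K(N, g) = 9 (K(N, g) = 3*3 = 9)
U = 21/2 (U = 7*(-3/(-2)) = 7*(-3*(-½)) = 7*(3/2) = 21/2 ≈ 10.500)
I(f, y) = 21/2 + 4*y/3 (I(f, y) = (-4/(-3))*y + 21/2 = (-4*(-1)/3)*y + 21/2 = (-1*(-4/3))*y + 21/2 = 4*y/3 + 21/2 = 21/2 + 4*y/3)
A(Y, m) = 33 (A(Y, m) = (2 + 9)*3 = 11*3 = 33)
-A(I(5, 2), 4)*(-32) = -1*33*(-32) = -33*(-32) = 1056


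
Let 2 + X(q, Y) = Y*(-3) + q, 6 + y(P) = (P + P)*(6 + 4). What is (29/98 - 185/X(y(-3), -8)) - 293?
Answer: -622005/2156 ≈ -288.50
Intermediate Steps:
y(P) = -6 + 20*P (y(P) = -6 + (P + P)*(6 + 4) = -6 + (2*P)*10 = -6 + 20*P)
X(q, Y) = -2 + q - 3*Y (X(q, Y) = -2 + (Y*(-3) + q) = -2 + (-3*Y + q) = -2 + (q - 3*Y) = -2 + q - 3*Y)
(29/98 - 185/X(y(-3), -8)) - 293 = (29/98 - 185/(-2 + (-6 + 20*(-3)) - 3*(-8))) - 293 = (29*(1/98) - 185/(-2 + (-6 - 60) + 24)) - 293 = (29/98 - 185/(-2 - 66 + 24)) - 293 = (29/98 - 185/(-44)) - 293 = (29/98 - 185*(-1/44)) - 293 = (29/98 + 185/44) - 293 = 9703/2156 - 293 = -622005/2156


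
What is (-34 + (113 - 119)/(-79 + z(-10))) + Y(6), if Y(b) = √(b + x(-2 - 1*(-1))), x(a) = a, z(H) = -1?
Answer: -1357/40 + √5 ≈ -31.689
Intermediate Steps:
Y(b) = √(-1 + b) (Y(b) = √(b + (-2 - 1*(-1))) = √(b + (-2 + 1)) = √(b - 1) = √(-1 + b))
(-34 + (113 - 119)/(-79 + z(-10))) + Y(6) = (-34 + (113 - 119)/(-79 - 1)) + √(-1 + 6) = (-34 - 6/(-80)) + √5 = (-34 - 6*(-1/80)) + √5 = (-34 + 3/40) + √5 = -1357/40 + √5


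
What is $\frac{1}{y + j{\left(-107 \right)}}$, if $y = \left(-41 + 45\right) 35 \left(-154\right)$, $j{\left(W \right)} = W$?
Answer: $- \frac{1}{21667} \approx -4.6153 \cdot 10^{-5}$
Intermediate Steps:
$y = -21560$ ($y = 4 \cdot 35 \left(-154\right) = 140 \left(-154\right) = -21560$)
$\frac{1}{y + j{\left(-107 \right)}} = \frac{1}{-21560 - 107} = \frac{1}{-21667} = - \frac{1}{21667}$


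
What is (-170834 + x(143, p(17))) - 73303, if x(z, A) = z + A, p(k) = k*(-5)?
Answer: -244079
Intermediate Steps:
p(k) = -5*k
x(z, A) = A + z
(-170834 + x(143, p(17))) - 73303 = (-170834 + (-5*17 + 143)) - 73303 = (-170834 + (-85 + 143)) - 73303 = (-170834 + 58) - 73303 = -170776 - 73303 = -244079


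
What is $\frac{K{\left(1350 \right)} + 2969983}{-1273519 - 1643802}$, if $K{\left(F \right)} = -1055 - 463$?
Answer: $- \frac{2968465}{2917321} \approx -1.0175$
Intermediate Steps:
$K{\left(F \right)} = -1518$ ($K{\left(F \right)} = -1055 - 463 = -1518$)
$\frac{K{\left(1350 \right)} + 2969983}{-1273519 - 1643802} = \frac{-1518 + 2969983}{-1273519 - 1643802} = \frac{2968465}{-2917321} = 2968465 \left(- \frac{1}{2917321}\right) = - \frac{2968465}{2917321}$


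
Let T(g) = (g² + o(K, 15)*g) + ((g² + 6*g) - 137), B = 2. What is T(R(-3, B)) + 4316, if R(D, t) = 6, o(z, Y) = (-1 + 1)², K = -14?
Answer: 4287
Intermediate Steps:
o(z, Y) = 0 (o(z, Y) = 0² = 0)
T(g) = -137 + 2*g² + 6*g (T(g) = (g² + 0*g) + ((g² + 6*g) - 137) = (g² + 0) + (-137 + g² + 6*g) = g² + (-137 + g² + 6*g) = -137 + 2*g² + 6*g)
T(R(-3, B)) + 4316 = (-137 + 2*6² + 6*6) + 4316 = (-137 + 2*36 + 36) + 4316 = (-137 + 72 + 36) + 4316 = -29 + 4316 = 4287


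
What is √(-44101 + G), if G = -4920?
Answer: I*√49021 ≈ 221.41*I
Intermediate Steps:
√(-44101 + G) = √(-44101 - 4920) = √(-49021) = I*√49021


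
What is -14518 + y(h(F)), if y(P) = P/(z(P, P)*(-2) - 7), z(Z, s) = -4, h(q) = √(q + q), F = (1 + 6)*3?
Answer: -14518 + √42 ≈ -14512.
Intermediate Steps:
F = 21 (F = 7*3 = 21)
h(q) = √2*√q (h(q) = √(2*q) = √2*√q)
y(P) = P (y(P) = P/(-4*(-2) - 7) = P/(8 - 7) = P/1 = P*1 = P)
-14518 + y(h(F)) = -14518 + √2*√21 = -14518 + √42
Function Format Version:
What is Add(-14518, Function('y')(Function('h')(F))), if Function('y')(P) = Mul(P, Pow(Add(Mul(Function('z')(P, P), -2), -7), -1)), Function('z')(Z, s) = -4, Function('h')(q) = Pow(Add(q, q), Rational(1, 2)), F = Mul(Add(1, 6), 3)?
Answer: Add(-14518, Pow(42, Rational(1, 2))) ≈ -14512.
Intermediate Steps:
F = 21 (F = Mul(7, 3) = 21)
Function('h')(q) = Mul(Pow(2, Rational(1, 2)), Pow(q, Rational(1, 2))) (Function('h')(q) = Pow(Mul(2, q), Rational(1, 2)) = Mul(Pow(2, Rational(1, 2)), Pow(q, Rational(1, 2))))
Function('y')(P) = P (Function('y')(P) = Mul(P, Pow(Add(Mul(-4, -2), -7), -1)) = Mul(P, Pow(Add(8, -7), -1)) = Mul(P, Pow(1, -1)) = Mul(P, 1) = P)
Add(-14518, Function('y')(Function('h')(F))) = Add(-14518, Mul(Pow(2, Rational(1, 2)), Pow(21, Rational(1, 2)))) = Add(-14518, Pow(42, Rational(1, 2)))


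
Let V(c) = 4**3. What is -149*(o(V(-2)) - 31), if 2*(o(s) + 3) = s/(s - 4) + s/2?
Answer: 39038/15 ≈ 2602.5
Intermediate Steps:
V(c) = 64
o(s) = -3 + s/4 + s/(2*(-4 + s)) (o(s) = -3 + (s/(s - 4) + s/2)/2 = -3 + (s/(-4 + s) + s*(1/2))/2 = -3 + (s/(-4 + s) + s/2)/2 = -3 + (s/2 + s/(-4 + s))/2 = -3 + (s/4 + s/(2*(-4 + s))) = -3 + s/4 + s/(2*(-4 + s)))
-149*(o(V(-2)) - 31) = -149*((48 + 64**2 - 14*64)/(4*(-4 + 64)) - 31) = -149*((1/4)*(48 + 4096 - 896)/60 - 31) = -149*((1/4)*(1/60)*3248 - 31) = -149*(203/15 - 31) = -149*(-262/15) = 39038/15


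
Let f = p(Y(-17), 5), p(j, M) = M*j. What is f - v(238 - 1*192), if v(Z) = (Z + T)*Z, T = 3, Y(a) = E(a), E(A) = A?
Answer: -2339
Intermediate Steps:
Y(a) = a
f = -85 (f = 5*(-17) = -85)
v(Z) = Z*(3 + Z) (v(Z) = (Z + 3)*Z = (3 + Z)*Z = Z*(3 + Z))
f - v(238 - 1*192) = -85 - (238 - 1*192)*(3 + (238 - 1*192)) = -85 - (238 - 192)*(3 + (238 - 192)) = -85 - 46*(3 + 46) = -85 - 46*49 = -85 - 1*2254 = -85 - 2254 = -2339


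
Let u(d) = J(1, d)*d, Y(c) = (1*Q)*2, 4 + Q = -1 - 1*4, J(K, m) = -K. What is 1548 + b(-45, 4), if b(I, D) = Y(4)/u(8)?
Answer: 6201/4 ≈ 1550.3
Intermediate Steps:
Q = -9 (Q = -4 + (-1 - 1*4) = -4 + (-1 - 4) = -4 - 5 = -9)
Y(c) = -18 (Y(c) = (1*(-9))*2 = -9*2 = -18)
u(d) = -d (u(d) = (-1*1)*d = -d)
b(I, D) = 9/4 (b(I, D) = -18/((-1*8)) = -18/(-8) = -18*(-⅛) = 9/4)
1548 + b(-45, 4) = 1548 + 9/4 = 6201/4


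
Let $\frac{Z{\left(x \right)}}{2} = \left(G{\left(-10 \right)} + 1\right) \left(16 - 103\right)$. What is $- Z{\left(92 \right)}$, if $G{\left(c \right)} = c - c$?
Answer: $174$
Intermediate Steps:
$G{\left(c \right)} = 0$
$Z{\left(x \right)} = -174$ ($Z{\left(x \right)} = 2 \left(0 + 1\right) \left(16 - 103\right) = 2 \cdot 1 \left(-87\right) = 2 \left(-87\right) = -174$)
$- Z{\left(92 \right)} = \left(-1\right) \left(-174\right) = 174$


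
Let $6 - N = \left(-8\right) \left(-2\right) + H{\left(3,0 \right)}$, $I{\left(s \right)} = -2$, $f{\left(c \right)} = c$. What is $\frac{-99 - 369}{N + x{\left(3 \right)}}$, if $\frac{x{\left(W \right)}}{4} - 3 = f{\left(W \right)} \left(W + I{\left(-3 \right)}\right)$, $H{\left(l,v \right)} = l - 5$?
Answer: $- \frac{117}{4} \approx -29.25$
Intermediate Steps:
$H{\left(l,v \right)} = -5 + l$
$x{\left(W \right)} = 12 + 4 W \left(-2 + W\right)$ ($x{\left(W \right)} = 12 + 4 W \left(W - 2\right) = 12 + 4 W \left(-2 + W\right)$)
$N = -8$ ($N = 6 - \left(\left(-8\right) \left(-2\right) + \left(-5 + 3\right)\right) = 6 - \left(16 - 2\right) = 6 - 14 = -8$)
$\frac{-99 - 369}{N + x{\left(3 \right)}} = \frac{-99 - 369}{-8 + \left(12 - 24 + 4 \cdot 3^{2}\right)} = - \frac{468}{-8 + \left(12 - 24 + 4 \cdot 9\right)} = - \frac{468}{-8 + \left(12 - 24 + 36\right)} = - \frac{468}{-8 + 24} = - \frac{468}{16} = \left(-468\right) \frac{1}{16} = - \frac{117}{4}$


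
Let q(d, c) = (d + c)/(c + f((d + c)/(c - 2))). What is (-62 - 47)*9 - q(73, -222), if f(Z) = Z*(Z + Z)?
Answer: -5445673747/5547335 ≈ -981.67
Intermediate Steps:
f(Z) = 2*Z² (f(Z) = Z*(2*Z) = 2*Z²)
q(d, c) = (c + d)/(c + 2*(c + d)²/(-2 + c)²) (q(d, c) = (d + c)/(c + 2*((d + c)/(c - 2))²) = (c + d)/(c + 2*((c + d)/(-2 + c))²) = (c + d)/(c + 2*((c + d)²/(-2 + c)²)) = (c + d)/(c + 2*(c + d)²/(-2 + c)²))
(-62 - 47)*9 - q(73, -222) = (-62 - 47)*9 - (-2 - 222)²*(-222 + 73)/(2*(-222 + 73)² - 222*(-2 - 222)²) = -109*9 - (-224)²*(-149)/(2*(-149)² - 222*(-224)²) = -981 - 50176*(-149)/(2*22201 - 222*50176) = -981 - 50176*(-149)/(44402 - 11139072) = -981 - 50176*(-149)/(-11094670) = -981 - 50176*(-1)*(-149)/11094670 = -981 - 1*3738112/5547335 = -981 - 3738112/5547335 = -5445673747/5547335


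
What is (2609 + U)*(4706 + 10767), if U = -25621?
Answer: -356064676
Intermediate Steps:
(2609 + U)*(4706 + 10767) = (2609 - 25621)*(4706 + 10767) = -23012*15473 = -356064676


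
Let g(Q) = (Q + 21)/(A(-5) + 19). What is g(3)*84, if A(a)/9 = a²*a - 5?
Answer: -2016/1151 ≈ -1.7515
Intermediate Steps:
A(a) = -45 + 9*a³ (A(a) = 9*(a²*a - 5) = 9*(a³ - 5) = 9*(-5 + a³) = -45 + 9*a³)
g(Q) = -21/1151 - Q/1151 (g(Q) = (Q + 21)/((-45 + 9*(-5)³) + 19) = (21 + Q)/((-45 + 9*(-125)) + 19) = (21 + Q)/((-45 - 1125) + 19) = (21 + Q)/(-1170 + 19) = (21 + Q)/(-1151) = (21 + Q)*(-1/1151) = -21/1151 - Q/1151)
g(3)*84 = (-21/1151 - 1/1151*3)*84 = (-21/1151 - 3/1151)*84 = -24/1151*84 = -2016/1151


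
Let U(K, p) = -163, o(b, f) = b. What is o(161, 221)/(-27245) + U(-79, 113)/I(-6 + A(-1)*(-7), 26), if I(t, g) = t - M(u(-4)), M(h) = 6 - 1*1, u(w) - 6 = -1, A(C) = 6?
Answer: 4432402/1443985 ≈ 3.0696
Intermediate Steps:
u(w) = 5 (u(w) = 6 - 1 = 5)
M(h) = 5 (M(h) = 6 - 1 = 5)
I(t, g) = -5 + t (I(t, g) = t - 1*5 = t - 5 = -5 + t)
o(161, 221)/(-27245) + U(-79, 113)/I(-6 + A(-1)*(-7), 26) = 161/(-27245) - 163/(-5 + (-6 + 6*(-7))) = 161*(-1/27245) - 163/(-5 + (-6 - 42)) = -161/27245 - 163/(-5 - 48) = -161/27245 - 163/(-53) = -161/27245 - 163*(-1/53) = -161/27245 + 163/53 = 4432402/1443985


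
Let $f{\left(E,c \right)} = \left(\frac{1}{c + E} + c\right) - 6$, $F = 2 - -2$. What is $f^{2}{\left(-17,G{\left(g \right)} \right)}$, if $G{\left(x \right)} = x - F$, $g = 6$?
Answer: $\frac{3721}{225} \approx 16.538$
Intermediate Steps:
$F = 4$ ($F = 2 + 2 = 4$)
$G{\left(x \right)} = -4 + x$ ($G{\left(x \right)} = x - 4 = -4 + x$)
$f{\left(E,c \right)} = -6 + c + \frac{1}{E + c}$ ($f{\left(E,c \right)} = \left(\frac{1}{E + c} + c\right) - 6 = \left(c + \frac{1}{E + c}\right) - 6 = -6 + c + \frac{1}{E + c}$)
$f^{2}{\left(-17,G{\left(g \right)} \right)} = \left(\frac{1 + \left(-4 + 6\right)^{2} - -102 - 6 \left(-4 + 6\right) - 17 \left(-4 + 6\right)}{-17 + \left(-4 + 6\right)}\right)^{2} = \left(\frac{1 + 2^{2} + 102 - 12 - 34}{-17 + 2}\right)^{2} = \left(\frac{1 + 4 + 102 - 12 - 34}{-15}\right)^{2} = \left(\left(- \frac{1}{15}\right) 61\right)^{2} = \left(- \frac{61}{15}\right)^{2} = \frac{3721}{225}$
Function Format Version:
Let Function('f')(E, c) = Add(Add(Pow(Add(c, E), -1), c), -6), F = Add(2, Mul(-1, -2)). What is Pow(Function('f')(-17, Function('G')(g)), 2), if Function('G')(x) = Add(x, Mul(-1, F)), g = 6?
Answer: Rational(3721, 225) ≈ 16.538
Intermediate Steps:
F = 4 (F = Add(2, 2) = 4)
Function('G')(x) = Add(-4, x) (Function('G')(x) = Add(x, Mul(-1, 4)) = Add(x, -4) = Add(-4, x))
Function('f')(E, c) = Add(-6, c, Pow(Add(E, c), -1)) (Function('f')(E, c) = Add(Add(Pow(Add(E, c), -1), c), -6) = Add(Add(c, Pow(Add(E, c), -1)), -6) = Add(-6, c, Pow(Add(E, c), -1)))
Pow(Function('f')(-17, Function('G')(g)), 2) = Pow(Mul(Pow(Add(-17, Add(-4, 6)), -1), Add(1, Pow(Add(-4, 6), 2), Mul(-6, -17), Mul(-6, Add(-4, 6)), Mul(-17, Add(-4, 6)))), 2) = Pow(Mul(Pow(Add(-17, 2), -1), Add(1, Pow(2, 2), 102, Mul(-6, 2), Mul(-17, 2))), 2) = Pow(Mul(Pow(-15, -1), Add(1, 4, 102, -12, -34)), 2) = Pow(Mul(Rational(-1, 15), 61), 2) = Pow(Rational(-61, 15), 2) = Rational(3721, 225)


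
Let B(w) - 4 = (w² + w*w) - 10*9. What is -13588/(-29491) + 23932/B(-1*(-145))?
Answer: 318996361/309390081 ≈ 1.0310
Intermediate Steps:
B(w) = -86 + 2*w² (B(w) = 4 + ((w² + w*w) - 10*9) = 4 + ((w² + w²) - 90) = 4 + (2*w² - 90) = 4 + (-90 + 2*w²) = -86 + 2*w²)
-13588/(-29491) + 23932/B(-1*(-145)) = -13588/(-29491) + 23932/(-86 + 2*(-1*(-145))²) = -13588*(-1/29491) + 23932/(-86 + 2*145²) = 13588/29491 + 23932/(-86 + 2*21025) = 13588/29491 + 23932/(-86 + 42050) = 13588/29491 + 23932/41964 = 13588/29491 + 23932*(1/41964) = 13588/29491 + 5983/10491 = 318996361/309390081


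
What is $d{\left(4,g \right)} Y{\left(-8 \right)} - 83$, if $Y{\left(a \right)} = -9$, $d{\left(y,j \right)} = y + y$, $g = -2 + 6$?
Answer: $-155$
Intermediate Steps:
$g = 4$
$d{\left(y,j \right)} = 2 y$
$d{\left(4,g \right)} Y{\left(-8 \right)} - 83 = 2 \cdot 4 \left(-9\right) - 83 = 8 \left(-9\right) - 83 = -72 - 83 = -155$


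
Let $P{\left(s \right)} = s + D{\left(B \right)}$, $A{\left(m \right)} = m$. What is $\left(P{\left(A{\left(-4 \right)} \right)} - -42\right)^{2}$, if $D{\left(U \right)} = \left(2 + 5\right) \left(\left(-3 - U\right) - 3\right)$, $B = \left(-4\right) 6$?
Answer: $26896$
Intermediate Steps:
$B = -24$
$D{\left(U \right)} = -42 - 7 U$ ($D{\left(U \right)} = 7 \left(-6 - U\right) = -42 - 7 U$)
$P{\left(s \right)} = 126 + s$ ($P{\left(s \right)} = s - -126 = s + \left(-42 + 168\right) = s + 126 = 126 + s$)
$\left(P{\left(A{\left(-4 \right)} \right)} - -42\right)^{2} = \left(\left(126 - 4\right) - -42\right)^{2} = \left(122 + 42\right)^{2} = 164^{2} = 26896$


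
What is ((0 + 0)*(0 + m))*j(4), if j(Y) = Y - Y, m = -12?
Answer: 0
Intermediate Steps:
j(Y) = 0
((0 + 0)*(0 + m))*j(4) = ((0 + 0)*(0 - 12))*0 = (0*(-12))*0 = 0*0 = 0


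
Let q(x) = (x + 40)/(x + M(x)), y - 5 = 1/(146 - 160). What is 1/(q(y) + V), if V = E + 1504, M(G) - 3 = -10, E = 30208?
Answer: 29/919019 ≈ 3.1555e-5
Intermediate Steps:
M(G) = -7 (M(G) = 3 - 10 = -7)
y = 69/14 (y = 5 + 1/(146 - 160) = 5 + 1/(-14) = 5 - 1/14 = 69/14 ≈ 4.9286)
q(x) = (40 + x)/(-7 + x) (q(x) = (x + 40)/(x - 7) = (40 + x)/(-7 + x))
V = 31712 (V = 30208 + 1504 = 31712)
1/(q(y) + V) = 1/((40 + 69/14)/(-7 + 69/14) + 31712) = 1/((629/14)/(-29/14) + 31712) = 1/(-14/29*629/14 + 31712) = 1/(-629/29 + 31712) = 1/(919019/29) = 29/919019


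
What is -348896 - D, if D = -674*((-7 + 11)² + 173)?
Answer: -221510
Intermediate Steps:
D = -127386 (D = -674*(4² + 173) = -674*(16 + 173) = -674*189 = -127386)
-348896 - D = -348896 - 1*(-127386) = -348896 + 127386 = -221510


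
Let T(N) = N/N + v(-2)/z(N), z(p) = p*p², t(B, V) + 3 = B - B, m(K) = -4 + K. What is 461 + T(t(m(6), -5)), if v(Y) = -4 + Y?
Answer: 4160/9 ≈ 462.22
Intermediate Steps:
t(B, V) = -3 (t(B, V) = -3 + (B - B) = -3 + 0 = -3)
z(p) = p³
T(N) = 1 - 6/N³ (T(N) = N/N + (-4 - 2)/(N³) = 1 - 6/N³)
461 + T(t(m(6), -5)) = 461 + (1 - 6/(-3)³) = 461 + (1 - 6*(-1/27)) = 461 + (1 + 2/9) = 461 + 11/9 = 4160/9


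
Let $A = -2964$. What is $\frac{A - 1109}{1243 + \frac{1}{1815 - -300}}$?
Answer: $- \frac{8614395}{2628946} \approx -3.2767$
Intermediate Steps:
$\frac{A - 1109}{1243 + \frac{1}{1815 - -300}} = \frac{-2964 - 1109}{1243 + \frac{1}{1815 - -300}} = - \frac{4073}{1243 + \frac{1}{1815 + 300}} = - \frac{4073}{1243 + \frac{1}{2115}} = - \frac{4073}{\frac{2628946}{2115}} = \left(-4073\right) \frac{2115}{2628946} = - \frac{8614395}{2628946}$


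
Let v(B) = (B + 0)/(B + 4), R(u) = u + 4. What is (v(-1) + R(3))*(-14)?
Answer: -280/3 ≈ -93.333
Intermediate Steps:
R(u) = 4 + u
v(B) = B/(4 + B)
(v(-1) + R(3))*(-14) = (-1/(4 - 1) + (4 + 3))*(-14) = (-1/3 + 7)*(-14) = (-1*⅓ + 7)*(-14) = (-⅓ + 7)*(-14) = (20/3)*(-14) = -280/3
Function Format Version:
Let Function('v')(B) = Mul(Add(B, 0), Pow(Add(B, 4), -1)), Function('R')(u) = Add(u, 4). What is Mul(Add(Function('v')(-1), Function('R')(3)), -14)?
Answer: Rational(-280, 3) ≈ -93.333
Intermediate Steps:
Function('R')(u) = Add(4, u)
Function('v')(B) = Mul(B, Pow(Add(4, B), -1))
Mul(Add(Function('v')(-1), Function('R')(3)), -14) = Mul(Add(Mul(-1, Pow(Add(4, -1), -1)), Add(4, 3)), -14) = Mul(Add(Mul(-1, Pow(3, -1)), 7), -14) = Mul(Add(Mul(-1, Rational(1, 3)), 7), -14) = Mul(Add(Rational(-1, 3), 7), -14) = Mul(Rational(20, 3), -14) = Rational(-280, 3)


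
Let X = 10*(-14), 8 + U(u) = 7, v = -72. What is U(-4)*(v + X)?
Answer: 212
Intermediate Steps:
U(u) = -1 (U(u) = -8 + 7 = -1)
X = -140
U(-4)*(v + X) = -(-72 - 140) = -1*(-212) = 212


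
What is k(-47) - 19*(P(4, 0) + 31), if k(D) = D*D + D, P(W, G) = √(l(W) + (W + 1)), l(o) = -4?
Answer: 1554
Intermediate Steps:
P(W, G) = √(-3 + W) (P(W, G) = √(-4 + (W + 1)) = √(-4 + (1 + W)) = √(-3 + W))
k(D) = D + D² (k(D) = D² + D = D + D²)
k(-47) - 19*(P(4, 0) + 31) = -47*(1 - 47) - 19*(√(-3 + 4) + 31) = -47*(-46) - 19*(√1 + 31) = 2162 - 19*(1 + 31) = 2162 - 19*32 = 2162 - 1*608 = 2162 - 608 = 1554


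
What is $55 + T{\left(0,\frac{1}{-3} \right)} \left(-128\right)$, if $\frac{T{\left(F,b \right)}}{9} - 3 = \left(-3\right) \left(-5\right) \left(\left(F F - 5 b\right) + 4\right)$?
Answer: $-101321$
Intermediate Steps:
$T{\left(F,b \right)} = 567 - 675 b + 135 F^{2}$ ($T{\left(F,b \right)} = 27 + 9 \left(-3\right) \left(-5\right) \left(\left(F F - 5 b\right) + 4\right) = 27 + 9 \cdot 15 \left(\left(F^{2} - 5 b\right) + 4\right) = 27 + 9 \cdot 15 \left(4 + F^{2} - 5 b\right) = 27 + 9 \left(60 - 75 b + 15 F^{2}\right) = 27 + \left(540 - 675 b + 135 F^{2}\right) = 567 - 675 b + 135 F^{2}$)
$55 + T{\left(0,\frac{1}{-3} \right)} \left(-128\right) = 55 + \left(567 - \frac{675}{-3} + 135 \cdot 0^{2}\right) \left(-128\right) = 55 + \left(567 - -225 + 135 \cdot 0\right) \left(-128\right) = 55 + \left(567 + 225 + 0\right) \left(-128\right) = 55 + 792 \left(-128\right) = 55 - 101376 = -101321$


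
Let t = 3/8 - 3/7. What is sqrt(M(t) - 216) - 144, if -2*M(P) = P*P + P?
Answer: -144 + I*sqrt(2709186)/112 ≈ -144.0 + 14.696*I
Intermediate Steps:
t = -3/56 (t = 3*(1/8) - 3*1/7 = 3/8 - 3/7 = -3/56 ≈ -0.053571)
M(P) = -P/2 - P**2/2 (M(P) = -(P*P + P)/2 = -(P**2 + P)/2 = -(P + P**2)/2 = -P/2 - P**2/2)
sqrt(M(t) - 216) - 144 = sqrt(-1/2*(-3/56)*(1 - 3/56) - 216) - 144 = sqrt(-1/2*(-3/56)*53/56 - 216) - 144 = sqrt(159/6272 - 216) - 144 = sqrt(-1354593/6272) - 144 = I*sqrt(2709186)/112 - 144 = -144 + I*sqrt(2709186)/112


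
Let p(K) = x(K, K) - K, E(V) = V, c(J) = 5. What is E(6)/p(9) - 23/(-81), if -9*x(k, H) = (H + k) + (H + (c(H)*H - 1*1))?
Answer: -439/6156 ≈ -0.071313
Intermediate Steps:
x(k, H) = ⅑ - 7*H/9 - k/9 (x(k, H) = -((H + k) + (H + (5*H - 1*1)))/9 = -((H + k) + (H + (5*H - 1)))/9 = -((H + k) + (H + (-1 + 5*H)))/9 = -((H + k) + (-1 + 6*H))/9 = -(-1 + k + 7*H)/9 = ⅑ - 7*H/9 - k/9)
p(K) = ⅑ - 17*K/9 (p(K) = (⅑ - 7*K/9 - K/9) - K = (⅑ - 8*K/9) - K = ⅑ - 17*K/9)
E(6)/p(9) - 23/(-81) = 6/(⅑ - 17/9*9) - 23/(-81) = 6/(⅑ - 17) - 23*(-1/81) = 6/(-152/9) + 23/81 = 6*(-9/152) + 23/81 = -27/76 + 23/81 = -439/6156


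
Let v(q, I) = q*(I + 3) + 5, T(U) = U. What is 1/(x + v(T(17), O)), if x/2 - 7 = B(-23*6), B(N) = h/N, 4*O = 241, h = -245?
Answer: 276/302993 ≈ 0.00091091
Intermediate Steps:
O = 241/4 (O = (¼)*241 = 241/4 ≈ 60.250)
v(q, I) = 5 + q*(3 + I) (v(q, I) = q*(3 + I) + 5 = 5 + q*(3 + I))
B(N) = -245/N
x = 1211/69 (x = 14 + 2*(-245/((-23*6))) = 14 + 2*(-245/(-138)) = 14 + 2*(-245*(-1/138)) = 14 + 2*(245/138) = 14 + 245/69 = 1211/69 ≈ 17.551)
1/(x + v(T(17), O)) = 1/(1211/69 + (5 + 3*17 + (241/4)*17)) = 1/(1211/69 + (5 + 51 + 4097/4)) = 1/(1211/69 + 4321/4) = 1/(302993/276) = 276/302993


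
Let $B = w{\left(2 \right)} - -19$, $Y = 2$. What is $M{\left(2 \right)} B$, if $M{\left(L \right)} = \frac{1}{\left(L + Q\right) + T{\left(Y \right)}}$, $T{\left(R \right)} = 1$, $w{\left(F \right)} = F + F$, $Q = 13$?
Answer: $\frac{23}{16} \approx 1.4375$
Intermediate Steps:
$w{\left(F \right)} = 2 F$
$M{\left(L \right)} = \frac{1}{14 + L}$ ($M{\left(L \right)} = \frac{1}{\left(L + 13\right) + 1} = \frac{1}{\left(13 + L\right) + 1} = \frac{1}{14 + L}$)
$B = 23$ ($B = 2 \cdot 2 - -19 = 4 + 19 = 23$)
$M{\left(2 \right)} B = \frac{1}{14 + 2} \cdot 23 = \frac{1}{16} \cdot 23 = \frac{23}{16}$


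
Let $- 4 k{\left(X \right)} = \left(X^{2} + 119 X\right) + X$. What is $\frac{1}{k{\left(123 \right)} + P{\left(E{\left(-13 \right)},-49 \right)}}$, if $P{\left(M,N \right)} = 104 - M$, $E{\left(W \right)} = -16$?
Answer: $- \frac{4}{29409} \approx -0.00013601$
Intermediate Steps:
$k{\left(X \right)} = - 30 X - \frac{X^{2}}{4}$ ($k{\left(X \right)} = - \frac{\left(X^{2} + 119 X\right) + X}{4} = - \frac{X^{2} + 120 X}{4} = - 30 X - \frac{X^{2}}{4}$)
$\frac{1}{k{\left(123 \right)} + P{\left(E{\left(-13 \right)},-49 \right)}} = \frac{1}{\left(- \frac{1}{4}\right) 123 \left(120 + 123\right) + \left(104 - -16\right)} = \frac{1}{\left(- \frac{1}{4}\right) 123 \cdot 243 + \left(104 + 16\right)} = \frac{1}{- \frac{29889}{4} + 120} = \frac{1}{- \frac{29409}{4}} = - \frac{4}{29409}$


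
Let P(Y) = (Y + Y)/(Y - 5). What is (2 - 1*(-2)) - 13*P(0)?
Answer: 4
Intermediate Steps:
P(Y) = 2*Y/(-5 + Y) (P(Y) = (2*Y)/(-5 + Y) = 2*Y/(-5 + Y))
(2 - 1*(-2)) - 13*P(0) = (2 - 1*(-2)) - 26*0/(-5 + 0) = (2 + 2) - 26*0/(-5) = 4 - 26*0*(-1)/5 = 4 - 13*0 = 4 + 0 = 4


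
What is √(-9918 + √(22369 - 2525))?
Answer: √(-9918 + 22*√41) ≈ 98.879*I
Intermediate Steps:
√(-9918 + √(22369 - 2525)) = √(-9918 + √19844) = √(-9918 + 22*√41)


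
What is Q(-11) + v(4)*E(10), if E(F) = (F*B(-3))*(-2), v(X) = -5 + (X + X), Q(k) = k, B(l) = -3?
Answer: 169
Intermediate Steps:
v(X) = -5 + 2*X
E(F) = 6*F (E(F) = (F*(-3))*(-2) = -3*F*(-2) = 6*F)
Q(-11) + v(4)*E(10) = -11 + (-5 + 2*4)*(6*10) = -11 + (-5 + 8)*60 = -11 + 3*60 = -11 + 180 = 169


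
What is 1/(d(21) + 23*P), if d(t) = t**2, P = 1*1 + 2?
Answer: 1/510 ≈ 0.0019608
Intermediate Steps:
P = 3 (P = 1 + 2 = 3)
1/(d(21) + 23*P) = 1/(21**2 + 23*3) = 1/(441 + 69) = 1/510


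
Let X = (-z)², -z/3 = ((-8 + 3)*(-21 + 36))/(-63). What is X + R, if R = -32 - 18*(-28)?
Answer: 23753/49 ≈ 484.75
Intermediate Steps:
z = -25/7 (z = -3*(-8 + 3)*(-21 + 36)/(-63) = -3*(-5*15)*(-1)/63 = -(-225)*(-1)/63 = -3*25/21 = -25/7 ≈ -3.5714)
R = 472 (R = -32 + 504 = 472)
X = 625/49 (X = (-1*(-25/7))² = (25/7)² = 625/49 ≈ 12.755)
X + R = 625/49 + 472 = 23753/49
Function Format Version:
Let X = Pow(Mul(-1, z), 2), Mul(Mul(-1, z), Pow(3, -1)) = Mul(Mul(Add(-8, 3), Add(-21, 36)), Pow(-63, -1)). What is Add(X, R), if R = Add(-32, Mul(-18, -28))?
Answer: Rational(23753, 49) ≈ 484.75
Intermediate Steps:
z = Rational(-25, 7) (z = Mul(-3, Mul(Mul(Add(-8, 3), Add(-21, 36)), Pow(-63, -1))) = Mul(-3, Mul(Mul(-5, 15), Rational(-1, 63))) = Mul(-3, Mul(-75, Rational(-1, 63))) = Mul(-3, Rational(25, 21)) = Rational(-25, 7) ≈ -3.5714)
R = 472 (R = Add(-32, 504) = 472)
X = Rational(625, 49) (X = Pow(Mul(-1, Rational(-25, 7)), 2) = Pow(Rational(25, 7), 2) = Rational(625, 49) ≈ 12.755)
Add(X, R) = Add(Rational(625, 49), 472) = Rational(23753, 49)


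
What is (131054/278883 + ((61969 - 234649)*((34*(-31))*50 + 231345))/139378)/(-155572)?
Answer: 195524574054077/137434266329562 ≈ 1.4227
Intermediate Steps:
(131054/278883 + ((61969 - 234649)*((34*(-31))*50 + 231345))/139378)/(-155572) = (131054*(1/278883) - 172680*(-1054*50 + 231345)*(1/139378))*(-1/155572) = (11914/25353 - 172680*(-52700 + 231345)*(1/139378))*(-1/155572) = (11914/25353 - 172680*178645*(1/139378))*(-1/155572) = (11914/25353 - 30848418600*1/139378)*(-1/155572) = (11914/25353 - 15424209300/69689)*(-1/155572) = -391049148108154/1766825217*(-1/155572) = 195524574054077/137434266329562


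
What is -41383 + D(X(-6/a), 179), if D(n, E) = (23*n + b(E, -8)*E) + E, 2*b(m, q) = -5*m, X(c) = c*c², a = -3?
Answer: -242245/2 ≈ -1.2112e+5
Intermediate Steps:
X(c) = c³
b(m, q) = -5*m/2 (b(m, q) = (-5*m)/2 = -5*m/2)
D(n, E) = E + 23*n - 5*E²/2 (D(n, E) = (23*n + (-5*E/2)*E) + E = (23*n - 5*E²/2) + E = E + 23*n - 5*E²/2)
-41383 + D(X(-6/a), 179) = -41383 + (179 + 23*(-6/(-3))³ - 5/2*179²) = -41383 + (179 + 23*(-6*(-⅓))³ - 5/2*32041) = -41383 + (179 + 23*2³ - 160205/2) = -41383 + (179 + 23*8 - 160205/2) = -41383 + (179 + 184 - 160205/2) = -41383 - 159479/2 = -242245/2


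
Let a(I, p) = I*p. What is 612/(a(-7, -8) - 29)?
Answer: 68/3 ≈ 22.667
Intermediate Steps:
612/(a(-7, -8) - 29) = 612/(-7*(-8) - 29) = 612/(56 - 29) = 612/27 = 612*(1/27) = 68/3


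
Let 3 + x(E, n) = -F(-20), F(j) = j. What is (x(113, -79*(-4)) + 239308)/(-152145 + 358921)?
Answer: 239325/206776 ≈ 1.1574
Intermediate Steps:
x(E, n) = 17 (x(E, n) = -3 - 1*(-20) = -3 + 20 = 17)
(x(113, -79*(-4)) + 239308)/(-152145 + 358921) = (17 + 239308)/(-152145 + 358921) = 239325/206776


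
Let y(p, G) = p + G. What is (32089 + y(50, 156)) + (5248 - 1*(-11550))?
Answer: 49093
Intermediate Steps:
y(p, G) = G + p
(32089 + y(50, 156)) + (5248 - 1*(-11550)) = (32089 + (156 + 50)) + (5248 - 1*(-11550)) = (32089 + 206) + (5248 + 11550) = 32295 + 16798 = 49093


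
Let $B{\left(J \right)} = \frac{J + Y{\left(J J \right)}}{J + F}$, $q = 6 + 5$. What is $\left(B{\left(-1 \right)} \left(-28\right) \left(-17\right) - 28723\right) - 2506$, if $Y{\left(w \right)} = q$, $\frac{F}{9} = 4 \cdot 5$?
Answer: $- \frac{5585231}{179} \approx -31202.0$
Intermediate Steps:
$q = 11$
$F = 180$ ($F = 9 \cdot 4 \cdot 5 = 9 \cdot 20 = 180$)
$Y{\left(w \right)} = 11$
$B{\left(J \right)} = \frac{11 + J}{180 + J}$ ($B{\left(J \right)} = \frac{J + 11}{J + 180} = \frac{11 + J}{180 + J}$)
$\left(B{\left(-1 \right)} \left(-28\right) \left(-17\right) - 28723\right) - 2506 = \left(\frac{11 - 1}{180 - 1} \left(-28\right) \left(-17\right) - 28723\right) - 2506 = \left(\frac{1}{179} \cdot 10 \left(-28\right) \left(-17\right) - 28723\right) - 2506 = \left(\frac{10}{179} \left(-28\right) \left(-17\right) - 28723\right) - 2506 = \left(\left(- \frac{280}{179}\right) \left(-17\right) - 28723\right) - 2506 = \left(\frac{4760}{179} - 28723\right) - 2506 = - \frac{5136657}{179} - 2506 = - \frac{5585231}{179}$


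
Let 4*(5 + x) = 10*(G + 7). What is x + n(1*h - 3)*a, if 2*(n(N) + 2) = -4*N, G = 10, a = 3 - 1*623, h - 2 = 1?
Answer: 2555/2 ≈ 1277.5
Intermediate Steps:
h = 3 (h = 2 + 1 = 3)
a = -620 (a = 3 - 623 = -620)
n(N) = -2 - 2*N (n(N) = -2 + (-4*N)/2 = -2 - 2*N)
x = 75/2 (x = -5 + (10*(10 + 7))/4 = -5 + (10*17)/4 = -5 + (¼)*170 = -5 + 85/2 = 75/2 ≈ 37.500)
x + n(1*h - 3)*a = 75/2 + (-2 - 2*(1*3 - 3))*(-620) = 75/2 + (-2 - 2*(3 - 3))*(-620) = 75/2 + (-2 - 2*0)*(-620) = 75/2 + (-2 + 0)*(-620) = 75/2 - 2*(-620) = 75/2 + 1240 = 2555/2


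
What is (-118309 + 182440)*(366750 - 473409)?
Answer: -6840148329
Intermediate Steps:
(-118309 + 182440)*(366750 - 473409) = 64131*(-106659) = -6840148329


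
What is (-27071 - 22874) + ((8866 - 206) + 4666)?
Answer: -36619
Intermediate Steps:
(-27071 - 22874) + ((8866 - 206) + 4666) = -49945 + (8660 + 4666) = -49945 + 13326 = -36619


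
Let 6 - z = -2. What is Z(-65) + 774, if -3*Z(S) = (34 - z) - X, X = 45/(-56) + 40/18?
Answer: 1157899/1512 ≈ 765.81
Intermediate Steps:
z = 8 (z = 6 - 1*(-2) = 6 + 2 = 8)
X = 715/504 (X = 45*(-1/56) + 40*(1/18) = -45/56 + 20/9 = 715/504 ≈ 1.4187)
Z(S) = -12389/1512 (Z(S) = -((34 - 1*8) - 1*715/504)/3 = -((34 - 8) - 715/504)/3 = -(26 - 715/504)/3 = -⅓*12389/504 = -12389/1512)
Z(-65) + 774 = -12389/1512 + 774 = 1157899/1512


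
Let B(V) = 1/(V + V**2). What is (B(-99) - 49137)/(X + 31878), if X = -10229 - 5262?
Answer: -476727173/158986674 ≈ -2.9985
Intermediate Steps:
X = -15491
(B(-99) - 49137)/(X + 31878) = (1/((-99)*(1 - 99)) - 49137)/(-15491 + 31878) = (-1/99/(-98) - 49137)/16387 = (-1/99*(-1/98) - 49137)*(1/16387) = (1/9702 - 49137)*(1/16387) = -476727173/9702*1/16387 = -476727173/158986674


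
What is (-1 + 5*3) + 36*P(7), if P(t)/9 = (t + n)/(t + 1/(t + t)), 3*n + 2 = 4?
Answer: 4018/11 ≈ 365.27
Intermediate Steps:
n = ⅔ (n = -⅔ + (⅓)*4 = -⅔ + 4/3 = ⅔ ≈ 0.66667)
P(t) = 9*(⅔ + t)/(t + 1/(2*t)) (P(t) = 9*((t + ⅔)/(t + 1/(t + t))) = 9*((⅔ + t)/(t + 1/(2*t))) = 9*(⅔ + t)/(t + 1/(2*t)))
(-1 + 5*3) + 36*P(7) = (-1 + 5*3) + 36*(6*7*(2 + 3*7)/(1 + 2*7²)) = (-1 + 15) + 36*(6*7*(2 + 21)/(1 + 2*49)) = 14 + 36*(6*7*23/(1 + 98)) = 14 + 36*(6*7*23/99) = 14 + 36*(6*7*(1/99)*23) = 14 + 36*(322/33) = 14 + 3864/11 = 4018/11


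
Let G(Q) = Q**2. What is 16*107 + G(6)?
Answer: 1748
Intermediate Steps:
16*107 + G(6) = 16*107 + 6**2 = 1712 + 36 = 1748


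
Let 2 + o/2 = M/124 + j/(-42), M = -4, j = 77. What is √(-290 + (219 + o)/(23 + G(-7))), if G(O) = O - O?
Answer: I*√1284816018/2139 ≈ 16.758*I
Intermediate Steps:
o = -719/93 (o = -4 + 2*(-4/124 + 77/(-42)) = -4 + 2*(-4*1/124 + 77*(-1/42)) = -4 + 2*(-1/31 - 11/6) = -4 + 2*(-347/186) = -4 - 347/93 = -719/93 ≈ -7.7312)
G(O) = 0
√(-290 + (219 + o)/(23 + G(-7))) = √(-290 + (219 - 719/93)/(23 + 0)) = √(-290 + (19648/93)/23) = √(-290 + (19648/93)*(1/23)) = √(-290 + 19648/2139) = √(-600662/2139) = I*√1284816018/2139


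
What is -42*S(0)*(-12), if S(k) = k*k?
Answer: 0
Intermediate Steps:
S(k) = k²
-42*S(0)*(-12) = -42*0²*(-12) = -42*0*(-12) = 0*(-12) = 0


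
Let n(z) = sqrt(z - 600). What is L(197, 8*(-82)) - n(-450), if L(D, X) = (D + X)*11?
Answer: -5049 - 5*I*sqrt(42) ≈ -5049.0 - 32.404*I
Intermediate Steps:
n(z) = sqrt(-600 + z)
L(D, X) = 11*D + 11*X
L(197, 8*(-82)) - n(-450) = (11*197 + 11*(8*(-82))) - sqrt(-600 - 450) = (2167 + 11*(-656)) - sqrt(-1050) = (2167 - 7216) - 5*I*sqrt(42) = -5049 - 5*I*sqrt(42)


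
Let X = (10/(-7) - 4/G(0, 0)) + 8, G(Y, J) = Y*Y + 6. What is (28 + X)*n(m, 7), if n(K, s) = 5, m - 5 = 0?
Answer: 3560/21 ≈ 169.52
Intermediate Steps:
m = 5 (m = 5 + 0 = 5)
G(Y, J) = 6 + Y**2 (G(Y, J) = Y**2 + 6 = 6 + Y**2)
X = 124/21 (X = (10/(-7) - 4/(6 + 0**2)) + 8 = (10*(-1/7) - 4/(6 + 0)) + 8 = (-10/7 - 4/6) + 8 = (-10/7 - 4*1/6) + 8 = (-10/7 - 2/3) + 8 = -44/21 + 8 = 124/21 ≈ 5.9048)
(28 + X)*n(m, 7) = (28 + 124/21)*5 = (712/21)*5 = 3560/21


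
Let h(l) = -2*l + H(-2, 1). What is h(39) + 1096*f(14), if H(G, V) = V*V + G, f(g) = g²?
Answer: 214737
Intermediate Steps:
H(G, V) = G + V² (H(G, V) = V² + G = G + V²)
h(l) = -1 - 2*l (h(l) = -2*l + (-2 + 1²) = -2*l + (-2 + 1) = -2*l - 1 = -1 - 2*l)
h(39) + 1096*f(14) = (-1 - 2*39) + 1096*14² = (-1 - 78) + 1096*196 = -79 + 214816 = 214737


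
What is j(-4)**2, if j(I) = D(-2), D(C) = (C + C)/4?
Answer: 1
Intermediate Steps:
D(C) = C/2 (D(C) = (2*C)*(1/4) = C/2)
j(I) = -1 (j(I) = (1/2)*(-2) = -1)
j(-4)**2 = (-1)**2 = 1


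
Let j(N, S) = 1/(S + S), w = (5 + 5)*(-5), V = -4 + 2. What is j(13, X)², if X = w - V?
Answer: 1/9216 ≈ 0.00010851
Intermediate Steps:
V = -2
w = -50 (w = 10*(-5) = -50)
X = -48 (X = -50 - 1*(-2) = -50 + 2 = -48)
j(N, S) = 1/(2*S)
j(13, X)² = ((½)/(-48))² = ((½)*(-1/48))² = (-1/96)² = 1/9216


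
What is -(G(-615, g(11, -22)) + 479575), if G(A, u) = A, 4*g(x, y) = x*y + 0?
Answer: -478960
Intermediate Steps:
g(x, y) = x*y/4 (g(x, y) = (x*y + 0)/4 = (x*y)/4 = x*y/4)
-(G(-615, g(11, -22)) + 479575) = -(-615 + 479575) = -1*478960 = -478960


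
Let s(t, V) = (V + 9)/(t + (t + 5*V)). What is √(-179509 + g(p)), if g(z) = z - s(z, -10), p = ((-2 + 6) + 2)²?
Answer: I*√86864910/22 ≈ 423.64*I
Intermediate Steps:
p = 36 (p = (4 + 2)² = 6² = 36)
s(t, V) = (9 + V)/(2*t + 5*V)
g(z) = z + 1/(-50 + 2*z) (g(z) = z - (9 - 10)/(2*z + 5*(-10)) = z - (-1)/(2*z - 50) = z - (-1)/(-50 + 2*z) = z + 1/(-50 + 2*z))
√(-179509 + g(p)) = √(-179509 + (½ + 36*(-25 + 36))/(-25 + 36)) = √(-179509 + (½ + 36*11)/11) = √(-179509 + (½ + 396)/11) = √(-179509 + (1/11)*(793/2)) = √(-179509 + 793/22) = √(-3948405/22) = I*√86864910/22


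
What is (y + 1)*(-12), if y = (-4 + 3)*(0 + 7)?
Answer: 72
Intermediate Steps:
y = -7 (y = -1*7 = -7)
(y + 1)*(-12) = (-7 + 1)*(-12) = -6*(-12) = 72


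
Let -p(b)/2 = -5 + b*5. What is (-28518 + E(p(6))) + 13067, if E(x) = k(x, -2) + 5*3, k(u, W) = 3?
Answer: -15433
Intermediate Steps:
p(b) = 10 - 10*b (p(b) = -2*(-5 + b*5) = -2*(-5 + 5*b) = 10 - 10*b)
E(x) = 18 (E(x) = 3 + 5*3 = 3 + 15 = 18)
(-28518 + E(p(6))) + 13067 = (-28518 + 18) + 13067 = -28500 + 13067 = -15433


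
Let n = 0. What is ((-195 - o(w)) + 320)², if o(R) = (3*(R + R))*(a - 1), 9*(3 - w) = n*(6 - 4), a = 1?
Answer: 15625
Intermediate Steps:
w = 3 (w = 3 - 0*(6 - 4) = 3 - 0*2 = 3 - ⅑*0 = 3 + 0 = 3)
o(R) = 0 (o(R) = (3*(R + R))*(1 - 1) = (3*(2*R))*0 = (6*R)*0 = 0)
((-195 - o(w)) + 320)² = ((-195 - 1*0) + 320)² = ((-195 + 0) + 320)² = (-195 + 320)² = 125² = 15625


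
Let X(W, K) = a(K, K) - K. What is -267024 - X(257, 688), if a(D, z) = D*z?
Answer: -739680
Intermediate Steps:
X(W, K) = K**2 - K (X(W, K) = K*K - K = K**2 - K)
-267024 - X(257, 688) = -267024 - 688*(-1 + 688) = -267024 - 688*687 = -267024 - 1*472656 = -267024 - 472656 = -739680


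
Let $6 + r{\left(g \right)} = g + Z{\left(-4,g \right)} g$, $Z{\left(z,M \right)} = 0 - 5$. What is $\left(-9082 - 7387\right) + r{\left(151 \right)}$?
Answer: $-17079$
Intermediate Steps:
$Z{\left(z,M \right)} = -5$
$r{\left(g \right)} = -6 - 4 g$ ($r{\left(g \right)} = -6 + \left(g - 5 g\right) = -6 - 4 g$)
$\left(-9082 - 7387\right) + r{\left(151 \right)} = \left(-9082 - 7387\right) - 610 = -16469 - 610 = -17079$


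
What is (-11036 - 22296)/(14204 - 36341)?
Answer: 33332/22137 ≈ 1.5057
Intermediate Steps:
(-11036 - 22296)/(14204 - 36341) = -33332/(-22137) = -33332*(-1/22137) = 33332/22137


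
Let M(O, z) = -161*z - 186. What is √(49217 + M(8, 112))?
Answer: √30999 ≈ 176.07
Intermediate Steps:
M(O, z) = -186 - 161*z
√(49217 + M(8, 112)) = √(49217 + (-186 - 161*112)) = √(49217 + (-186 - 18032)) = √(49217 - 18218) = √30999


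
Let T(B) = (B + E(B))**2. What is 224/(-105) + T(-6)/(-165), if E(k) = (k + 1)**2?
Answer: -713/165 ≈ -4.3212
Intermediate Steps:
E(k) = (1 + k)**2
T(B) = (B + (1 + B)**2)**2
224/(-105) + T(-6)/(-165) = 224/(-105) + (-6 + (1 - 6)**2)**2/(-165) = 224*(-1/105) + (-6 + (-5)**2)**2*(-1/165) = -32/15 + (-6 + 25)**2*(-1/165) = -32/15 + 19**2*(-1/165) = -32/15 + 361*(-1/165) = -32/15 - 361/165 = -713/165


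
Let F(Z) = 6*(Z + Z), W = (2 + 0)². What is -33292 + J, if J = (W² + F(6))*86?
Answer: -25724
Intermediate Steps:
W = 4 (W = 2² = 4)
F(Z) = 12*Z (F(Z) = 6*(2*Z) = 12*Z)
J = 7568 (J = (4² + 12*6)*86 = (16 + 72)*86 = 88*86 = 7568)
-33292 + J = -33292 + 7568 = -25724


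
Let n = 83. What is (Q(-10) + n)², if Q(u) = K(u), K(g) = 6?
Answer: 7921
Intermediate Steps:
Q(u) = 6
(Q(-10) + n)² = (6 + 83)² = 89² = 7921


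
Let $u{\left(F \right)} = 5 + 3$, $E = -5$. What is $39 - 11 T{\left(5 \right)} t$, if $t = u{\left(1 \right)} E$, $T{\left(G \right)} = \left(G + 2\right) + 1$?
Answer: $3559$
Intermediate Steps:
$u{\left(F \right)} = 8$
$T{\left(G \right)} = 3 + G$ ($T{\left(G \right)} = \left(2 + G\right) + 1 = 3 + G$)
$t = -40$ ($t = 8 \left(-5\right) = -40$)
$39 - 11 T{\left(5 \right)} t = 39 - 11 \left(3 + 5\right) \left(-40\right) = 39 - 11 \cdot 8 \left(-40\right) = 39 - -3520 = 39 + 3520 = 3559$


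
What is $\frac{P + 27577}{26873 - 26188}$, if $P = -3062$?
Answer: $\frac{4903}{137} \approx 35.788$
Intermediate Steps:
$\frac{P + 27577}{26873 - 26188} = \frac{-3062 + 27577}{26873 - 26188} = \frac{24515}{685} = 24515 \cdot \frac{1}{685} = \frac{4903}{137}$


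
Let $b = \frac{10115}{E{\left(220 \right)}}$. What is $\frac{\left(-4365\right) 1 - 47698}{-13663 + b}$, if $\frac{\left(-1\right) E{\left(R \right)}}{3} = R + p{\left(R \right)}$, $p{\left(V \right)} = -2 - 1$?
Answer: $\frac{4841859}{1272104} \approx 3.8062$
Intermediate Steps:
$p{\left(V \right)} = -3$
$E{\left(R \right)} = 9 - 3 R$ ($E{\left(R \right)} = - 3 \left(R - 3\right) = - 3 \left(-3 + R\right) = 9 - 3 R$)
$b = - \frac{1445}{93}$ ($b = \frac{10115}{9 - 660} = \frac{10115}{-651} = 10115 \left(- \frac{1}{651}\right) = - \frac{1445}{93} \approx -15.538$)
$\frac{\left(-4365\right) 1 - 47698}{-13663 + b} = \frac{\left(-4365\right) 1 - 47698}{-13663 - \frac{1445}{93}} = \frac{-4365 - 47698}{- \frac{1272104}{93}} = \left(-52063\right) \left(- \frac{93}{1272104}\right) = \frac{4841859}{1272104}$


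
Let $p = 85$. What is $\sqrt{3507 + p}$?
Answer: $2 \sqrt{898} \approx 59.933$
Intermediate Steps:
$\sqrt{3507 + p} = \sqrt{3507 + 85} = \sqrt{3592} = 2 \sqrt{898}$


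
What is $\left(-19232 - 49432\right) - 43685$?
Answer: $-112349$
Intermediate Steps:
$\left(-19232 - 49432\right) - 43685 = -68664 - 43685 = -112349$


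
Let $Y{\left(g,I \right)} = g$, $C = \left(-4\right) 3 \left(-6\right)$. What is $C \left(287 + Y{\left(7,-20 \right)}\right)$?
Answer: $21168$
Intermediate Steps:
$C = 72$ ($C = \left(-12\right) \left(-6\right) = 72$)
$C \left(287 + Y{\left(7,-20 \right)}\right) = 72 \left(287 + 7\right) = 72 \cdot 294 = 21168$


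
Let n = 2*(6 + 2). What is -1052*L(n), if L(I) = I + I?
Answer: -33664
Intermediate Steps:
n = 16 (n = 2*8 = 16)
L(I) = 2*I
-1052*L(n) = -2104*16 = -1052*32 = -33664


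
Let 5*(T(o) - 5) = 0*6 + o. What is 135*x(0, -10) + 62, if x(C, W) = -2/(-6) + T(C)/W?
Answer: 79/2 ≈ 39.500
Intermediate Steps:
T(o) = 5 + o/5 (T(o) = 5 + (0*6 + o)/5 = 5 + (0 + o)/5 = 5 + o/5)
x(C, W) = 1/3 + (5 + C/5)/W (x(C, W) = -2/(-6) + (5 + C/5)/W = -2*(-1/6) + (5 + C/5)/W = 1/3 + (5 + C/5)/W)
135*x(0, -10) + 62 = 135*((5 + (1/3)*(-10) + (1/5)*0)/(-10)) + 62 = 135*(-(5 - 10/3 + 0)/10) + 62 = 135*(-1/10*5/3) + 62 = 135*(-1/6) + 62 = -45/2 + 62 = 79/2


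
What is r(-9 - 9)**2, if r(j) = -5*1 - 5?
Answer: 100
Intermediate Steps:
r(j) = -10 (r(j) = -5 - 5 = -10)
r(-9 - 9)**2 = (-10)**2 = 100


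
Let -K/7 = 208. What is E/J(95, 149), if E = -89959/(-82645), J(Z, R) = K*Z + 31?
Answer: -89959/11428894405 ≈ -7.8712e-6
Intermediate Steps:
K = -1456 (K = -7*208 = -1456)
J(Z, R) = 31 - 1456*Z (J(Z, R) = -1456*Z + 31 = 31 - 1456*Z)
E = 89959/82645 (E = -89959*(-1/82645) = 89959/82645 ≈ 1.0885)
E/J(95, 149) = 89959/(82645*(31 - 1456*95)) = 89959/(82645*(31 - 138320)) = (89959/82645)/(-138289) = (89959/82645)*(-1/138289) = -89959/11428894405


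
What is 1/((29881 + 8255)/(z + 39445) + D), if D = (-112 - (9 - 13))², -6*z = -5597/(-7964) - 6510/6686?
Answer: 6301026930889/73501270039445328 ≈ 8.5727e-5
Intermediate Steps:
z = 7212049/159741912 (z = -(-5597/(-7964) - 6510/6686)/6 = -(-5597*(-1/7964) - 6510*1/6686)/6 = -(5597/7964 - 3255/3343)/6 = -⅙*(-7212049/26623652) = 7212049/159741912 ≈ 0.045148)
D = 11664 (D = (-112 - 1*(-4))² = (-112 + 4)² = (-108)² = 11664)
1/((29881 + 8255)/(z + 39445) + D) = 1/((29881 + 8255)/(7212049/159741912 + 39445) + 11664) = 1/(38136/(6301026930889/159741912) + 11664) = 1/(38136*(159741912/6301026930889) + 11664) = 1/(6091917556032/6301026930889 + 11664) = 1/(73501270039445328/6301026930889) = 6301026930889/73501270039445328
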